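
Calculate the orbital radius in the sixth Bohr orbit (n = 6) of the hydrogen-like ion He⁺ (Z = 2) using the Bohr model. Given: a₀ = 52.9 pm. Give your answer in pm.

r_n = n²a₀/Z = 6² × 52.9 / 2
    = 36 × 52.9 / 2 = 952 pm

952 pm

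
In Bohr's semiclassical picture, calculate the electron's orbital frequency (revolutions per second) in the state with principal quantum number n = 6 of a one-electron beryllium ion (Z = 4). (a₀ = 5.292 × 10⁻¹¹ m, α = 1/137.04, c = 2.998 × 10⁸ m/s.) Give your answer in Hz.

r = n²a₀/Z = 4.763 × 10⁻¹⁰ m, v = Zαc/n = 1.458 × 10⁶ m/s
f = v/(2πr) = 4.874 × 10¹⁴ Hz

4.874 × 10¹⁴ Hz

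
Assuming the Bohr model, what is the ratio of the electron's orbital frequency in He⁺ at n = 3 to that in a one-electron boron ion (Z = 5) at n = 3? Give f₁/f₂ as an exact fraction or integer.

f ∝ Z^2 · n^-3
f₁/f₂ = (2/5)^2 · (3/3)^-3 = 4/25

4/25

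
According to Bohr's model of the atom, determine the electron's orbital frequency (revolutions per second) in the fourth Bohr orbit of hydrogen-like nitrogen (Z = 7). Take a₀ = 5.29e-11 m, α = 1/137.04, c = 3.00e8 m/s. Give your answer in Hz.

5.04e15 Hz

r = n²a₀/Z = 1.21e-10 m, v = Zαc/n = 3.83e6 m/s
f = v/(2πr) = 5.04e15 Hz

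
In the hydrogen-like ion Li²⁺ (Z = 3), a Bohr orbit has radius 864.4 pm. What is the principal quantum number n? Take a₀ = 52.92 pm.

r_n = n²a₀/Z ⇒ n² = rZ/a₀ = 864.4 × 3 / 52.92 ≈ 49.00
n = 7

7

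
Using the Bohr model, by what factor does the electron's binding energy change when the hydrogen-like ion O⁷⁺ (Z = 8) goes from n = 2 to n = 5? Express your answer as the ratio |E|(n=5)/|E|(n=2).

|E| ∝ Z^2 · n^-2; with Z fixed, |E| ∝ n^-2.
|E|(n=5)/|E|(n=2) = (5/2)^-2 = 4/25

4/25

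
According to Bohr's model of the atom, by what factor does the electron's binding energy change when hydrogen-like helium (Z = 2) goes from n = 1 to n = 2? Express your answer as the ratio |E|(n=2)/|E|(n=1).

1/4

|E| ∝ Z^2 · n^-2; with Z fixed, |E| ∝ n^-2.
|E|(n=2)/|E|(n=1) = (2/1)^-2 = 1/4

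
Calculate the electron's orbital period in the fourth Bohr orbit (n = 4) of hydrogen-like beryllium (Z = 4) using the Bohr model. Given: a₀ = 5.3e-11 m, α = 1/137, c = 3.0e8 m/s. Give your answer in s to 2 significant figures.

r = n²a₀/Z = 4²·5.3e-11/4 = 2.1e-10 m
v = Zαc/n = 4·0.0073·3.0e8/4 = 2.2e6 m/s
T = 2πr/v = 6.1e-16 s

6.1e-16 s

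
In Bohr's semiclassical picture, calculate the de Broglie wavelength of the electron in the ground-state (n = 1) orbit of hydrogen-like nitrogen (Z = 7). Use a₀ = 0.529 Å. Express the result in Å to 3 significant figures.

The Bohr quantisation condition is nλ = 2πr_n.
r_n = n²a₀/Z = 0.0756 Å
λ = 2πr_n/n = 2π·0.0756/1 = 0.475 Å

0.475 Å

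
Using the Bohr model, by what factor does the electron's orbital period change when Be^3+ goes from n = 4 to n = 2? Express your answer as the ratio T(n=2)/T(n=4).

T ∝ Z^-2 · n^3; with Z fixed, T ∝ n^3.
T(n=2)/T(n=4) = (2/4)^3 = 1/8

1/8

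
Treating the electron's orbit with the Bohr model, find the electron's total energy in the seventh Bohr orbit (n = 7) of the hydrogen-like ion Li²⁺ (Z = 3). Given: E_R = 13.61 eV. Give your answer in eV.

E_n = −E_R·Z²/n² = −13.61 × 3²/7² = -2.500 eV

-2.500 eV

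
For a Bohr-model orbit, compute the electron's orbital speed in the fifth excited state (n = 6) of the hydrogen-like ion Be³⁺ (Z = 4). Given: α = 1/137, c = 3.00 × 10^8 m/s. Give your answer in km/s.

1460 km/s

v_n = Zαc/n = 4 × 0.00730 × 3.00 × 10^8 / 6
    = 1460 km/s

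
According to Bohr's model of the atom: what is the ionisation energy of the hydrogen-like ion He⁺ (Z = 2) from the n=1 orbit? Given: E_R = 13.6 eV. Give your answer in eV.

54.4 eV

E_n = −E_R·Z²/n² = −13.6 × 2²/1² eV = -54.4 eV
Ionisation energy = −E_n = 54.4 eV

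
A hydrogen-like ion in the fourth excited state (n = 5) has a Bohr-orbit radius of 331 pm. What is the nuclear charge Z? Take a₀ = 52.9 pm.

r_n = n²a₀/Z ⇒ Z = n²a₀/r = 5² × 52.9 / 331 ≈ 4.00
Z = 4

4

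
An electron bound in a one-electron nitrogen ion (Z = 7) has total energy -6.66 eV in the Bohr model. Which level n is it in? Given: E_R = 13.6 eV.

10

E_n = −E_R Z²/n² ⇒ n² = E_R Z²/(−E_n) = 13.6 × 7² / 6.66 ≈ 100.06
n = 10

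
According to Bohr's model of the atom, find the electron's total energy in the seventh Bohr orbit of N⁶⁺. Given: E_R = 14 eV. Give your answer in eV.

-14 eV

E_n = −E_R·Z²/n² = −14 × 7²/7² = -14 eV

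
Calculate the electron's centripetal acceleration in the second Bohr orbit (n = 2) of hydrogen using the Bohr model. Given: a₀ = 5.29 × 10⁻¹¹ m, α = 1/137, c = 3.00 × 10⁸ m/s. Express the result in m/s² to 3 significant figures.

5.67 × 10²¹ m/s²

r = n²a₀/Z = 2.12 × 10⁻¹⁰ m, v = Zαc/n = 1.09 × 10⁶ m/s
a = v²/r = (1.09 × 10⁶)² / 2.12 × 10⁻¹⁰ = 5.67 × 10²¹ m/s²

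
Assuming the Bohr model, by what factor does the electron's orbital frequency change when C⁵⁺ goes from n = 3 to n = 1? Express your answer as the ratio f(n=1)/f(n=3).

f ∝ Z^2 · n^-3; with Z fixed, f ∝ n^-3.
f(n=1)/f(n=3) = (1/3)^-3 = 27

27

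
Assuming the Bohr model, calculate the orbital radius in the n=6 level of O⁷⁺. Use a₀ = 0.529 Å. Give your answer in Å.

2.38 Å

r_n = n²a₀/Z = 6² × 0.529 / 8
    = 36 × 0.529 / 8 = 2.38 Å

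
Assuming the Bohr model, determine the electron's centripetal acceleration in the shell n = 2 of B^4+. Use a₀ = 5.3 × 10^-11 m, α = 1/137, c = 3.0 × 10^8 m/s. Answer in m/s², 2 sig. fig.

7.1 × 10^23 m/s²

r = n²a₀/Z = 4.2 × 10^-11 m, v = Zαc/n = 5.5 × 10^6 m/s
a = v²/r = (5.5 × 10^6)² / 4.2 × 10^-11 = 7.1 × 10^23 m/s²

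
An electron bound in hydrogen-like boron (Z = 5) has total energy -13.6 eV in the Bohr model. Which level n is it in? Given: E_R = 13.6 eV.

E_n = −E_R Z²/n² ⇒ n² = E_R Z²/(−E_n) = 13.6 × 5² / 13.6 ≈ 25.00
n = 5

5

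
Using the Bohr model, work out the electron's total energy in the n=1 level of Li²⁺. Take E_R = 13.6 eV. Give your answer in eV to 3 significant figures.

E_n = −E_R·Z²/n² = −13.6 × 3²/1² = -122 eV

-122 eV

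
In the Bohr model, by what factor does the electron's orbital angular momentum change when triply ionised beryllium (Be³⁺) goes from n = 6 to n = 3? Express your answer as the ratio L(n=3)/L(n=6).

L = nℏ depends only on n, so L ∝ n.
L(n=3)/L(n=6) = (3/6)^1 = 1/2

1/2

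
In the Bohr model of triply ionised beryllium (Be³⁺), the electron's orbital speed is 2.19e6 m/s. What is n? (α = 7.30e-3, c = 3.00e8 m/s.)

4

v_n = Zαc/n ⇒ n = Zαc/v = 4 × 0.00730 × 3.00e8 / 2.19e6 ≈ 4.00
n = 4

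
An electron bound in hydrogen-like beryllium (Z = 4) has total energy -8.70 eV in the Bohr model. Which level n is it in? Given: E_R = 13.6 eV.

E_n = −E_R Z²/n² ⇒ n² = E_R Z²/(−E_n) = 13.6 × 4² / 8.70 ≈ 25.01
n = 5

5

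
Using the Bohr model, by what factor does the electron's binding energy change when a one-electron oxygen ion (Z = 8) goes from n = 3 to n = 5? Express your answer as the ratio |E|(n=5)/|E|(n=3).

|E| ∝ Z^2 · n^-2; with Z fixed, |E| ∝ n^-2.
|E|(n=5)/|E|(n=3) = (5/3)^-2 = 9/25

9/25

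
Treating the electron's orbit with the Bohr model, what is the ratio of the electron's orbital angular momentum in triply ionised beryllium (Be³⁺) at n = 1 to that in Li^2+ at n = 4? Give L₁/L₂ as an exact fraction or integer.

L = nℏ is independent of Z.
L₁/L₂ = n₁/n₂ = 1/4 = 1/4

1/4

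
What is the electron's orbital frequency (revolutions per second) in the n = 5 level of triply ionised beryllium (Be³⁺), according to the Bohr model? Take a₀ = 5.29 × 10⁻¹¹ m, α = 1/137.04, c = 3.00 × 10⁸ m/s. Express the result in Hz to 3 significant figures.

r = n²a₀/Z = 3.31 × 10⁻¹⁰ m, v = Zαc/n = 1.75 × 10⁶ m/s
f = v/(2πr) = 8.43 × 10¹⁴ Hz

8.43 × 10¹⁴ Hz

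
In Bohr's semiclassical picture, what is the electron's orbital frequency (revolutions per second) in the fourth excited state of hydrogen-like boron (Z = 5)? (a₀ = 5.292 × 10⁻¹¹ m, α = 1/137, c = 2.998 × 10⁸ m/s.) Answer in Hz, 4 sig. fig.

r = n²a₀/Z = 2.646 × 10⁻¹⁰ m, v = Zαc/n = 2.188 × 10⁶ m/s
f = v/(2πr) = 1.316 × 10¹⁵ Hz

1.316 × 10¹⁵ Hz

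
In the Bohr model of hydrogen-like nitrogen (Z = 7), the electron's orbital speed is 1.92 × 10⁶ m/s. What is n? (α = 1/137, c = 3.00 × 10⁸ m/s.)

v_n = Zαc/n ⇒ n = Zαc/v = 7 × 0.00730 × 3.00 × 10⁸ / 1.92 × 10⁶ ≈ 7.98
n = 8

8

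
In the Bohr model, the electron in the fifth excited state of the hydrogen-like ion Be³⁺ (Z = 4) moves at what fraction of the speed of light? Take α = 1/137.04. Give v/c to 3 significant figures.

v_n = Zαc/n, so v/c = Zα/n = 4 × 0.00730 / 6 = 0.00486

0.00486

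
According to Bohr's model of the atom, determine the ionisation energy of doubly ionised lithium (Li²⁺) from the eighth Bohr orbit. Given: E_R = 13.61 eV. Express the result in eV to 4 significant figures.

E_n = −E_R·Z²/n² = −13.61 × 3²/8² eV = -1.914 eV
Ionisation energy = −E_n = 1.914 eV

1.914 eV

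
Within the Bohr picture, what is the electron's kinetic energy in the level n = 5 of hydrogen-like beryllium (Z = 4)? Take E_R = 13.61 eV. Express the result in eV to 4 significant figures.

For a Coulomb orbit the virial theorem gives K = −E_n.
E_n = −E_R·Z²/n², so K = E_R·Z²/n² = 13.61 × 4²/5² = 8.710 eV

8.710 eV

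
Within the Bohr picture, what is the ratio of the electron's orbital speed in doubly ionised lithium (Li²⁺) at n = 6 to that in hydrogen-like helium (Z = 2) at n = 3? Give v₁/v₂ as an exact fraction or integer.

3/4

v ∝ Z^1 · n^-1
v₁/v₂ = (3/2)^1 · (6/3)^-1 = 3/4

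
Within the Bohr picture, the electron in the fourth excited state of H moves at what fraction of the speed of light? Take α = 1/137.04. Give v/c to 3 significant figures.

0.00146

v_n = Zαc/n, so v/c = Zα/n = 1 × 0.00730 / 5 = 0.00146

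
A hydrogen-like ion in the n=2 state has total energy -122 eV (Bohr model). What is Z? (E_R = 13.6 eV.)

E_n = −E_R Z²/n² ⇒ Z² = −E_n n²/E_R = 122 × 2² / 13.6 ≈ 35.88
Z = 6

6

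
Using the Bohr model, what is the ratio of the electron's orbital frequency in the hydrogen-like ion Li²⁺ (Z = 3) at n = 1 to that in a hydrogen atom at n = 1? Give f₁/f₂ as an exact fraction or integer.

f ∝ Z^2 · n^-3
f₁/f₂ = (3/1)^2 · (1/1)^-3 = 9

9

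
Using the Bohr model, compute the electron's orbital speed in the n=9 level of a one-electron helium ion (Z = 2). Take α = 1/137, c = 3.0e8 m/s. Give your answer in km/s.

490 km/s

v_n = Zαc/n = 2 × 0.0073 × 3.0e8 / 9
    = 490 km/s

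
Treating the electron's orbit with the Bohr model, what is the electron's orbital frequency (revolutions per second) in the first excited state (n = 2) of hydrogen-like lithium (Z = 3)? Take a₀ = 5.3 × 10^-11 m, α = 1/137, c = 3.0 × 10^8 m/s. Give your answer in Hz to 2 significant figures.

r = n²a₀/Z = 7.1 × 10^-11 m, v = Zαc/n = 3.3 × 10^6 m/s
f = v/(2πr) = 7.4 × 10^15 Hz

7.4 × 10^15 Hz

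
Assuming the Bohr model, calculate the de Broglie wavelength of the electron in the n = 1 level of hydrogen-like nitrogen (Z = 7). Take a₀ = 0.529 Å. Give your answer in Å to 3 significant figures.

The Bohr quantisation condition is nλ = 2πr_n.
r_n = n²a₀/Z = 0.0756 Å
λ = 2πr_n/n = 2π·0.0756/1 = 0.475 Å

0.475 Å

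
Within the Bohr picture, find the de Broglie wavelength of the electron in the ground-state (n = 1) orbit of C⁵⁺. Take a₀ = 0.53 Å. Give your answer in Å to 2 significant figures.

The Bohr quantisation condition is nλ = 2πr_n.
r_n = n²a₀/Z = 0.088 Å
λ = 2πr_n/n = 2π·0.088/1 = 0.56 Å

0.56 Å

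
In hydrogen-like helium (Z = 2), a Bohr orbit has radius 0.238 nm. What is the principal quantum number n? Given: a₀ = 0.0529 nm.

r_n = n²a₀/Z ⇒ n² = rZ/a₀ = 0.238 × 2 / 0.0529 ≈ 9.00
n = 3

3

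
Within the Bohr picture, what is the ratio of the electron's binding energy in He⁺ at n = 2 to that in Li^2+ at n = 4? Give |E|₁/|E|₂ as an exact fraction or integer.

|E| ∝ Z^2 · n^-2
|E|₁/|E|₂ = (2/3)^2 · (2/4)^-2 = 16/9

16/9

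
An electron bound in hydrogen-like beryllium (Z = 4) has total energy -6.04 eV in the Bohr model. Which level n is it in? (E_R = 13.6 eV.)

E_n = −E_R Z²/n² ⇒ n² = E_R Z²/(−E_n) = 13.6 × 4² / 6.04 ≈ 36.03
n = 6

6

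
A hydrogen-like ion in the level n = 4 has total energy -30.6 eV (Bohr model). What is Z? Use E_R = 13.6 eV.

6

E_n = −E_R Z²/n² ⇒ Z² = −E_n n²/E_R = 30.6 × 4² / 13.6 ≈ 36.00
Z = 6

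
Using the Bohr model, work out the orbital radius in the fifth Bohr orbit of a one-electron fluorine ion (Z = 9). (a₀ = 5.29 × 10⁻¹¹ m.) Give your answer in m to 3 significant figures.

r_n = n²a₀/Z = 5² × 5.29 × 10⁻¹¹ / 9
    = 25 × 5.29 × 10⁻¹¹ / 9 = 1.47 × 10⁻¹⁰ m

1.47 × 10⁻¹⁰ m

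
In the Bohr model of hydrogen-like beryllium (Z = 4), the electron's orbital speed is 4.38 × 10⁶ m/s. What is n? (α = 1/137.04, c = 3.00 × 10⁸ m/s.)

v_n = Zαc/n ⇒ n = Zαc/v = 4 × 0.00730 × 3.00 × 10⁸ / 4.38 × 10⁶ ≈ 2.00
n = 2

2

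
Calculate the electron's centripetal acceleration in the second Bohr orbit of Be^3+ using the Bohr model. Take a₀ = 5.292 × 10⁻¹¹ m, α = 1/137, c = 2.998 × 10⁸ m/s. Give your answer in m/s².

3.620 × 10²³ m/s²

r = n²a₀/Z = 5.292 × 10⁻¹¹ m, v = Zαc/n = 4.377 × 10⁶ m/s
a = v²/r = (4.377 × 10⁶)² / 5.292 × 10⁻¹¹ = 3.620 × 10²³ m/s²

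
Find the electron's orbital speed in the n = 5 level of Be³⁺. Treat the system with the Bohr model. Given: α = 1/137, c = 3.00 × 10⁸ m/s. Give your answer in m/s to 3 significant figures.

v_n = Zαc/n = 4 × 0.00730 × 3.00 × 10⁸ / 5
    = 1.75 × 10⁶ m/s

1.75 × 10⁶ m/s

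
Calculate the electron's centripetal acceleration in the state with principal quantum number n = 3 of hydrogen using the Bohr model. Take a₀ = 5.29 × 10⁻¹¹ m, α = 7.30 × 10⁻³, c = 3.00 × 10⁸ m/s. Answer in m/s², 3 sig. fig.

r = n²a₀/Z = 4.76 × 10⁻¹⁰ m, v = Zαc/n = 7.30 × 10⁵ m/s
a = v²/r = (7.30 × 10⁵)² / 4.76 × 10⁻¹⁰ = 1.12 × 10²¹ m/s²

1.12 × 10²¹ m/s²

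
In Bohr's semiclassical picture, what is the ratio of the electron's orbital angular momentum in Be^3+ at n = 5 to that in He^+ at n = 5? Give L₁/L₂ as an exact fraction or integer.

1

L = nℏ is independent of Z.
L₁/L₂ = n₁/n₂ = 5/5 = 1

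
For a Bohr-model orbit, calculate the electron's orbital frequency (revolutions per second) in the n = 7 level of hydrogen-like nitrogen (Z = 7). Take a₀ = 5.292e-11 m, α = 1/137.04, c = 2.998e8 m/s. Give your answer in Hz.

9.399e14 Hz

r = n²a₀/Z = 3.704e-10 m, v = Zαc/n = 2.188e6 m/s
f = v/(2πr) = 9.399e14 Hz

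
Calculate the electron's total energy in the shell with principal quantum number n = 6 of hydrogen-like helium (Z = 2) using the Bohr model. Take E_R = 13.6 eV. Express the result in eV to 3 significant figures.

-1.51 eV

E_n = −E_R·Z²/n² = −13.6 × 2²/6² = -1.51 eV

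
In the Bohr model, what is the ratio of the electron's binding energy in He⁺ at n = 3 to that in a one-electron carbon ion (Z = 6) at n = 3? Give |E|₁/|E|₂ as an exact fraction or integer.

|E| ∝ Z^2 · n^-2
|E|₁/|E|₂ = (2/6)^2 · (3/3)^-2 = 1/9

1/9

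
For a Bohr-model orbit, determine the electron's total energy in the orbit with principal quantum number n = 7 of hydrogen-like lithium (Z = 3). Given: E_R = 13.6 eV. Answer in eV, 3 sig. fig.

-2.50 eV

E_n = −E_R·Z²/n² = −13.6 × 3²/7² = -2.50 eV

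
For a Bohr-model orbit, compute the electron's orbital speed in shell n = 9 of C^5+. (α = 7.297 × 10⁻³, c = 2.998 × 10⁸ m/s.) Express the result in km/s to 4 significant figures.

1458 km/s

v_n = Zαc/n = 6 × 0.007297 × 2.998 × 10⁸ / 9
    = 1458 km/s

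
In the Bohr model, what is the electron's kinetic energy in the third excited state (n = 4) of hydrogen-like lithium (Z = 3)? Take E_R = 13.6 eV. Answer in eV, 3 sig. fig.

For a Coulomb orbit the virial theorem gives K = −E_n.
E_n = −E_R·Z²/n², so K = E_R·Z²/n² = 13.6 × 3²/4² = 7.65 eV

7.65 eV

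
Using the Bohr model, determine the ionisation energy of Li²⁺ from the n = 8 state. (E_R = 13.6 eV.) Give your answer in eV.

1.91 eV

E_n = −E_R·Z²/n² = −13.6 × 3²/8² eV = -1.91 eV
Ionisation energy = −E_n = 1.91 eV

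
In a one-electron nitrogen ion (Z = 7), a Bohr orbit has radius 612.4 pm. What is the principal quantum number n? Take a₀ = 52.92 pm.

9

r_n = n²a₀/Z ⇒ n² = rZ/a₀ = 612.4 × 7 / 52.92 ≈ 81.01
n = 9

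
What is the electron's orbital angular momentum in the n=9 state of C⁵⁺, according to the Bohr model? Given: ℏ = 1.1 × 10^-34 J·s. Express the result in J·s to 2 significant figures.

L_n = nℏ = 9 × 1.1 × 10^-34 = 9.9 × 10^-34 J·s

9.9 × 10^-34 J·s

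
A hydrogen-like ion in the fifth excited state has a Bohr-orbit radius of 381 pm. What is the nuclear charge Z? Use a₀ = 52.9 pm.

5

r_n = n²a₀/Z ⇒ Z = n²a₀/r = 6² × 52.9 / 381 ≈ 5.00
Z = 5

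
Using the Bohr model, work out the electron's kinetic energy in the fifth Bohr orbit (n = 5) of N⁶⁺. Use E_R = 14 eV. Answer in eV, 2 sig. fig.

27 eV

For a Coulomb orbit the virial theorem gives K = −E_n.
E_n = −E_R·Z²/n², so K = E_R·Z²/n² = 14 × 7²/5² = 27 eV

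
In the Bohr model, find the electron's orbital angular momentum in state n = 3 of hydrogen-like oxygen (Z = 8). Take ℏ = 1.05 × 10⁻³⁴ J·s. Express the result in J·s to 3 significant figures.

3.15 × 10⁻³⁴ J·s

L_n = nℏ = 3 × 1.05 × 10⁻³⁴ = 3.15 × 10⁻³⁴ J·s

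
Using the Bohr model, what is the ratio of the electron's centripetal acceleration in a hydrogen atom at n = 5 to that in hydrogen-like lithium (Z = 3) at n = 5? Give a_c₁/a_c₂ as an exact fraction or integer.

1/27

a_c ∝ Z^3 · n^-4
a_c₁/a_c₂ = (1/3)^3 · (5/5)^-4 = 1/27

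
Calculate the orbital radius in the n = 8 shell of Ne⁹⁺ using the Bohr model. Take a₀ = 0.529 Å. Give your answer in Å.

r_n = n²a₀/Z = 8² × 0.529 / 10
    = 64 × 0.529 / 10 = 3.39 Å

3.39 Å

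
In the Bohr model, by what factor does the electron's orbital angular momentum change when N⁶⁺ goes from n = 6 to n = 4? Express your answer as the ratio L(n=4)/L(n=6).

L = nℏ depends only on n, so L ∝ n.
L(n=4)/L(n=6) = (4/6)^1 = 2/3

2/3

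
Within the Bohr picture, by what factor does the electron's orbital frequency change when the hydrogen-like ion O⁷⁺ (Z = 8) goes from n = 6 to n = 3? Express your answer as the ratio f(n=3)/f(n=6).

8

f ∝ Z^2 · n^-3; with Z fixed, f ∝ n^-3.
f(n=3)/f(n=6) = (3/6)^-3 = 8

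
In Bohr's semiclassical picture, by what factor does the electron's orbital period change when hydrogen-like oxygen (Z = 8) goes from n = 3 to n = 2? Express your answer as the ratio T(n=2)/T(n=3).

T ∝ Z^-2 · n^3; with Z fixed, T ∝ n^3.
T(n=2)/T(n=3) = (2/3)^3 = 8/27

8/27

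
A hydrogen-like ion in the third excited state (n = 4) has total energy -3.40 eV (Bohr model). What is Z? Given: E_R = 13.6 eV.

2

E_n = −E_R Z²/n² ⇒ Z² = −E_n n²/E_R = 3.40 × 4² / 13.6 ≈ 4.00
Z = 2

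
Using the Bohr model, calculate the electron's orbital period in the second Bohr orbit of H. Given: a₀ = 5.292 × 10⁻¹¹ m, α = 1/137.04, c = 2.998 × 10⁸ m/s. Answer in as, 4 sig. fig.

1216 as

r = n²a₀/Z = 2²·5.292 × 10⁻¹¹/1 = 2.117 × 10⁻¹⁰ m
v = Zαc/n = 1·0.007297·2.998 × 10⁸/2 = 1.094 × 10⁶ m/s
T = 2πr/v = 1.216 × 10⁻¹⁵ s = 1216 as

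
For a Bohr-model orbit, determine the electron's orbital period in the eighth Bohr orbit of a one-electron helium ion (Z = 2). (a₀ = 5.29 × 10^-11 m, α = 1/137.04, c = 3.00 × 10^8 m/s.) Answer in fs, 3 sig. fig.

r = n²a₀/Z = 8²·5.29 × 10^-11/2 = 1.69 × 10^-9 m
v = Zαc/n = 2·0.00730·3.00 × 10^8/8 = 5.47 × 10^5 m/s
T = 2πr/v = 1.94 × 10^-14 s = 19.4 fs

19.4 fs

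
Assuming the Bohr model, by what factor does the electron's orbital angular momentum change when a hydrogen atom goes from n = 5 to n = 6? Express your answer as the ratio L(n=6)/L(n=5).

6/5

L = nℏ depends only on n, so L ∝ n.
L(n=6)/L(n=5) = (6/5)^1 = 6/5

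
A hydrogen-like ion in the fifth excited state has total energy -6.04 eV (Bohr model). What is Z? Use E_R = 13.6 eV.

E_n = −E_R Z²/n² ⇒ Z² = −E_n n²/E_R = 6.04 × 6² / 13.6 ≈ 15.99
Z = 4

4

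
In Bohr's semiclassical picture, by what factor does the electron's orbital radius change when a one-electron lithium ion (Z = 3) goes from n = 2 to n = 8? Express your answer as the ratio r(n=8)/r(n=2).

16

r ∝ Z^-1 · n^2; with Z fixed, r ∝ n^2.
r(n=8)/r(n=2) = (8/2)^2 = 16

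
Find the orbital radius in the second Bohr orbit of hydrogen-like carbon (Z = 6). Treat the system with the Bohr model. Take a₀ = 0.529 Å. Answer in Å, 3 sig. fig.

r_n = n²a₀/Z = 2² × 0.529 / 6
    = 4 × 0.529 / 6 = 0.353 Å

0.353 Å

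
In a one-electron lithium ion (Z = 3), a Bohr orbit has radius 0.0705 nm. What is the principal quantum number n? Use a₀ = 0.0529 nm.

2

r_n = n²a₀/Z ⇒ n² = rZ/a₀ = 0.0705 × 3 / 0.0529 ≈ 4.00
n = 2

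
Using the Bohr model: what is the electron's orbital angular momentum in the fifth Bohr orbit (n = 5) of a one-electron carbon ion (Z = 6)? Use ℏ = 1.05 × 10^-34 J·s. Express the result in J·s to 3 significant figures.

5.25 × 10^-34 J·s

L_n = nℏ = 5 × 1.05 × 10^-34 = 5.25 × 10^-34 J·s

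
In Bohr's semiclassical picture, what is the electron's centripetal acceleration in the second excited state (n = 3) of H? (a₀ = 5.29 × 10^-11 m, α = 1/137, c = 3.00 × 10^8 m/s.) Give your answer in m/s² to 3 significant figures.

1.12 × 10^21 m/s²

r = n²a₀/Z = 4.76 × 10^-10 m, v = Zαc/n = 7.30 × 10^5 m/s
a = v²/r = (7.30 × 10^5)² / 4.76 × 10^-10 = 1.12 × 10^21 m/s²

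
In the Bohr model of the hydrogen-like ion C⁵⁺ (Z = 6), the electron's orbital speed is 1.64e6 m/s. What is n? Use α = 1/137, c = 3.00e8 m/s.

8

v_n = Zαc/n ⇒ n = Zαc/v = 6 × 0.00730 × 3.00e8 / 1.64e6 ≈ 8.01
n = 8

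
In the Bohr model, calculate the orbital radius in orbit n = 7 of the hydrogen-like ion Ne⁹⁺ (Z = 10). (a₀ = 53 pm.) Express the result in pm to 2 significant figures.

r_n = n²a₀/Z = 7² × 53 / 10
    = 49 × 53 / 10 = 260 pm

260 pm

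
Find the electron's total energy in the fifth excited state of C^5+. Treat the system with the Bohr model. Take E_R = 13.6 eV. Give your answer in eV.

-13.6 eV

E_n = −E_R·Z²/n² = −13.6 × 6²/6² = -13.6 eV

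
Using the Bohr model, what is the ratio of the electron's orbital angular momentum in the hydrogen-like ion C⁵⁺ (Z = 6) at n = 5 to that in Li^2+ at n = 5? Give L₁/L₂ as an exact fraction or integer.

L = nℏ is independent of Z.
L₁/L₂ = n₁/n₂ = 5/5 = 1

1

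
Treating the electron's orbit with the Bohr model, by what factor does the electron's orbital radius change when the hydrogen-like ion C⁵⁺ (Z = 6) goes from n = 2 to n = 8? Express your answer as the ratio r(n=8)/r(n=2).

16

r ∝ Z^-1 · n^2; with Z fixed, r ∝ n^2.
r(n=8)/r(n=2) = (8/2)^2 = 16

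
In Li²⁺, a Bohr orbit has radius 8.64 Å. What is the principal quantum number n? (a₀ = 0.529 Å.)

r_n = n²a₀/Z ⇒ n² = rZ/a₀ = 8.64 × 3 / 0.529 ≈ 49.00
n = 7

7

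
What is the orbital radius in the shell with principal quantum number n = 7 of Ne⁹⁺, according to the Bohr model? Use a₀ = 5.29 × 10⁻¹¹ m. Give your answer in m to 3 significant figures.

r_n = n²a₀/Z = 7² × 5.29 × 10⁻¹¹ / 10
    = 49 × 5.29 × 10⁻¹¹ / 10 = 2.59 × 10⁻¹⁰ m

2.59 × 10⁻¹⁰ m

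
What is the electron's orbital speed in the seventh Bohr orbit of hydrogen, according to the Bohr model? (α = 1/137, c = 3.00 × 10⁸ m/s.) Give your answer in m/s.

3.13 × 10⁵ m/s

v_n = Zαc/n = 1 × 0.00730 × 3.00 × 10⁸ / 7
    = 3.13 × 10⁵ m/s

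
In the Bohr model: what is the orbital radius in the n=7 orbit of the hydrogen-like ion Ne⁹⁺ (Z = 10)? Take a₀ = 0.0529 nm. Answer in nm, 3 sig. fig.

0.259 nm

r_n = n²a₀/Z = 7² × 0.0529 / 10
    = 49 × 0.0529 / 10 = 0.259 nm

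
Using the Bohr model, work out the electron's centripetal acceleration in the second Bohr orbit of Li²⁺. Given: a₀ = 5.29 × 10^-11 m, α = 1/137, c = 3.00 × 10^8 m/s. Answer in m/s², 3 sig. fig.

r = n²a₀/Z = 7.05 × 10^-11 m, v = Zαc/n = 3.28 × 10^6 m/s
a = v²/r = (3.28 × 10^6)² / 7.05 × 10^-11 = 1.53 × 10^23 m/s²

1.53 × 10^23 m/s²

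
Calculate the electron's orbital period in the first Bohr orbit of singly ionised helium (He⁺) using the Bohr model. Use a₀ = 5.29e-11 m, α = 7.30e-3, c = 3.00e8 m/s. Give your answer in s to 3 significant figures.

r = n²a₀/Z = 1²·5.29e-11/2 = 2.65e-11 m
v = Zαc/n = 2·0.00730·3.00e8/1 = 4.38e6 m/s
T = 2πr/v = 3.79e-17 s

3.79e-17 s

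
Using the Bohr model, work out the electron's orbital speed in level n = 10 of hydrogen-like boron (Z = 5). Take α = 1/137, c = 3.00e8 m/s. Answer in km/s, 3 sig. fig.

v_n = Zαc/n = 5 × 0.00730 × 3.00e8 / 10
    = 1090 km/s

1090 km/s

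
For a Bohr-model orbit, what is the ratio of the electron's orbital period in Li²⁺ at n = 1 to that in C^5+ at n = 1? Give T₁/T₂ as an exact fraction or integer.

T ∝ Z^-2 · n^3
T₁/T₂ = (3/6)^-2 · (1/1)^3 = 4

4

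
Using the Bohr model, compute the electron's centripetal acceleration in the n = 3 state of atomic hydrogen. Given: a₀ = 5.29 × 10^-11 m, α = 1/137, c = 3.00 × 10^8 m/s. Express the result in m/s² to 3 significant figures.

1.12 × 10^21 m/s²

r = n²a₀/Z = 4.76 × 10^-10 m, v = Zαc/n = 7.30 × 10^5 m/s
a = v²/r = (7.30 × 10^5)² / 4.76 × 10^-10 = 1.12 × 10^21 m/s²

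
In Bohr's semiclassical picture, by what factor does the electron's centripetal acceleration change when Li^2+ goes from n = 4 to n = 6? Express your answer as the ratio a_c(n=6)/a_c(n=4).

a_c ∝ Z^3 · n^-4; with Z fixed, a_c ∝ n^-4.
a_c(n=6)/a_c(n=4) = (6/4)^-4 = 16/81

16/81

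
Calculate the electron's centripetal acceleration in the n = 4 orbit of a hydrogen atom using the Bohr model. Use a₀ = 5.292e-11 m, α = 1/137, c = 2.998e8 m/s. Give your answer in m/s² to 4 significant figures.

3.535e20 m/s²

r = n²a₀/Z = 8.467e-10 m, v = Zαc/n = 5.471e5 m/s
a = v²/r = (5.471e5)² / 8.467e-10 = 3.535e20 m/s²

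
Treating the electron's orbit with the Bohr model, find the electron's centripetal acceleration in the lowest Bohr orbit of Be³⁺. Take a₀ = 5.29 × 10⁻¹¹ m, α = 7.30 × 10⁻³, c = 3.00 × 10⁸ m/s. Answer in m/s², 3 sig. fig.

r = n²a₀/Z = 1.32 × 10⁻¹¹ m, v = Zαc/n = 8.76 × 10⁶ m/s
a = v²/r = (8.76 × 10⁶)² / 1.32 × 10⁻¹¹ = 5.80 × 10²⁴ m/s²

5.80 × 10²⁴ m/s²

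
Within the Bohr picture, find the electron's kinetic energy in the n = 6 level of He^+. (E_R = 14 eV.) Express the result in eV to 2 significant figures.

For a Coulomb orbit the virial theorem gives K = −E_n.
E_n = −E_R·Z²/n², so K = E_R·Z²/n² = 14 × 2²/6² = 1.6 eV

1.6 eV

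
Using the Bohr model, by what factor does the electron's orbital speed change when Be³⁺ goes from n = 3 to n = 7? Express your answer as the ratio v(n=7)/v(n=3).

3/7

v ∝ Z^1 · n^-1; with Z fixed, v ∝ n^-1.
v(n=7)/v(n=3) = (7/3)^-1 = 3/7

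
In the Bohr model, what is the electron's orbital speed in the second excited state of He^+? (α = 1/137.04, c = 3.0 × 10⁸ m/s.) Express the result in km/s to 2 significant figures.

v_n = Zαc/n = 2 × 0.0073 × 3.0 × 10⁸ / 3
    = 1500 km/s

1500 km/s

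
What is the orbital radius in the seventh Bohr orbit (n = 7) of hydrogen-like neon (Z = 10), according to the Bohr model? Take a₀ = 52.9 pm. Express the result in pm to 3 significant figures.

r_n = n²a₀/Z = 7² × 52.9 / 10
    = 49 × 52.9 / 10 = 259 pm

259 pm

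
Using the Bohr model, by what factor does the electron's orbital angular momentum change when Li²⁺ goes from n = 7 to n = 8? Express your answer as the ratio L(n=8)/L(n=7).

L = nℏ depends only on n, so L ∝ n.
L(n=8)/L(n=7) = (8/7)^1 = 8/7

8/7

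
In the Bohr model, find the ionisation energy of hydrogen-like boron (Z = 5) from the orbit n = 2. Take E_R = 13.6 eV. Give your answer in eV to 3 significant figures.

85.0 eV

E_n = −E_R·Z²/n² = −13.6 × 5²/2² eV = -85.0 eV
Ionisation energy = −E_n = 85.0 eV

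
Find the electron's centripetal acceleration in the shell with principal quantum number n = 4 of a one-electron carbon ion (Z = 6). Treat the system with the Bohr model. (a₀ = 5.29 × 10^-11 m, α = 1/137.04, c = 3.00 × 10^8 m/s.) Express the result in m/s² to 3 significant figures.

7.64 × 10^22 m/s²

r = n²a₀/Z = 1.41 × 10^-10 m, v = Zαc/n = 3.28 × 10^6 m/s
a = v²/r = (3.28 × 10^6)² / 1.41 × 10^-10 = 7.64 × 10^22 m/s²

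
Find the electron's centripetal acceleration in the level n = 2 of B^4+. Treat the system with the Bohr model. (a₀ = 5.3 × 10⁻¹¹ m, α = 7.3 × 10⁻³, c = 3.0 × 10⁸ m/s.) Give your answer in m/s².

7.1 × 10²³ m/s²

r = n²a₀/Z = 4.2 × 10⁻¹¹ m, v = Zαc/n = 5.5 × 10⁶ m/s
a = v²/r = (5.5 × 10⁶)² / 4.2 × 10⁻¹¹ = 7.1 × 10²³ m/s²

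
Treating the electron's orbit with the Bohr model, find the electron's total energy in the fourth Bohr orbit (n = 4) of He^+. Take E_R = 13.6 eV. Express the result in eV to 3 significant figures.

E_n = −E_R·Z²/n² = −13.6 × 2²/4² = -3.40 eV

-3.40 eV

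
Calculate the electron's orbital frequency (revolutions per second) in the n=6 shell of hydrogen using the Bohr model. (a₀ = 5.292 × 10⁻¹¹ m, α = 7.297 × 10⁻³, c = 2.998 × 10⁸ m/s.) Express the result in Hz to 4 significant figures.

r = n²a₀/Z = 1.905 × 10⁻⁹ m, v = Zαc/n = 3.646 × 10⁵ m/s
f = v/(2πr) = 3.046 × 10¹³ Hz

3.046 × 10¹³ Hz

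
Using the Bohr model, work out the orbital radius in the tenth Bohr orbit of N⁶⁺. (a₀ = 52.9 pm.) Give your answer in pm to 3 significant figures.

r_n = n²a₀/Z = 10² × 52.9 / 7
    = 100 × 52.9 / 7 = 756 pm

756 pm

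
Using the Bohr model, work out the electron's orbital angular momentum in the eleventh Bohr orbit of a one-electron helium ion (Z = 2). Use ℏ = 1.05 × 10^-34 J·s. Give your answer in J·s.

1.16 × 10^-33 J·s

L_n = nℏ = 11 × 1.05 × 10^-34 = 1.16 × 10^-33 J·s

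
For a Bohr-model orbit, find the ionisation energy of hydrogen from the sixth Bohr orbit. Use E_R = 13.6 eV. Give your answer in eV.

0.378 eV

E_n = −E_R·Z²/n² = −13.6 × 1²/6² eV = -0.378 eV
Ionisation energy = −E_n = 0.378 eV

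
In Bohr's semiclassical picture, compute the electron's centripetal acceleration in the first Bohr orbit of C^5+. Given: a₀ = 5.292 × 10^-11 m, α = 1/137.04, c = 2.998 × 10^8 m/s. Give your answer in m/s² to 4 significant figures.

1.953 × 10^25 m/s²

r = n²a₀/Z = 8.820 × 10^-12 m, v = Zαc/n = 1.313 × 10^7 m/s
a = v²/r = (1.313 × 10^7)² / 8.820 × 10^-12 = 1.953 × 10^25 m/s²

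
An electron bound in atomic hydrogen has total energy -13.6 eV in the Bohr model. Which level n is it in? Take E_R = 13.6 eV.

E_n = −E_R Z²/n² ⇒ n² = E_R Z²/(−E_n) = 13.6 × 1² / 13.6 ≈ 1.00
n = 1

1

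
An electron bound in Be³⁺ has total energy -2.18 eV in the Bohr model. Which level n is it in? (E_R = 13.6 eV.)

10

E_n = −E_R Z²/n² ⇒ n² = E_R Z²/(−E_n) = 13.6 × 4² / 2.18 ≈ 99.82
n = 10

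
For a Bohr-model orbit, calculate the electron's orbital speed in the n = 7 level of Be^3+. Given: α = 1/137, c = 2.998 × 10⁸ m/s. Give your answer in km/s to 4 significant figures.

v_n = Zαc/n = 4 × 0.007299 × 2.998 × 10⁸ / 7
    = 1250 km/s

1250 km/s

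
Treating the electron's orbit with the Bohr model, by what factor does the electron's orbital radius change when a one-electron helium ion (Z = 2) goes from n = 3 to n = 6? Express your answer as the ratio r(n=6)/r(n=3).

r ∝ Z^-1 · n^2; with Z fixed, r ∝ n^2.
r(n=6)/r(n=3) = (6/3)^2 = 4

4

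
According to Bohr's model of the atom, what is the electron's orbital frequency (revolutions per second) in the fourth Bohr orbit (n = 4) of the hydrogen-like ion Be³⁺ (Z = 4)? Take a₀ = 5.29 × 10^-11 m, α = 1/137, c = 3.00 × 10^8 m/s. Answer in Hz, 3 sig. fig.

r = n²a₀/Z = 2.12 × 10^-10 m, v = Zαc/n = 2.19 × 10^6 m/s
f = v/(2πr) = 1.65 × 10^15 Hz

1.65 × 10^15 Hz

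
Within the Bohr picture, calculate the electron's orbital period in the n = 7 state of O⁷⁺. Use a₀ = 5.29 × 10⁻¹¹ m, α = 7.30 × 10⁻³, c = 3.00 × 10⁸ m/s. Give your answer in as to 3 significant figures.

813 as

r = n²a₀/Z = 7²·5.29 × 10⁻¹¹/8 = 3.24 × 10⁻¹⁰ m
v = Zαc/n = 8·0.00730·3.00 × 10⁸/7 = 2.50 × 10⁶ m/s
T = 2πr/v = 8.13 × 10⁻¹⁶ s = 813 as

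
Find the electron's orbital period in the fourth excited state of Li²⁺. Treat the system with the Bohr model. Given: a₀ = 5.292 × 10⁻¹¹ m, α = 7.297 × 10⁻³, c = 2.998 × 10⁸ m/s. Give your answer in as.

r = n²a₀/Z = 5²·5.292 × 10⁻¹¹/3 = 4.410 × 10⁻¹⁰ m
v = Zαc/n = 3·0.007297·2.998 × 10⁸/5 = 1.313 × 10⁶ m/s
T = 2πr/v = 2.111 × 10⁻¹⁵ s = 2111 as

2111 as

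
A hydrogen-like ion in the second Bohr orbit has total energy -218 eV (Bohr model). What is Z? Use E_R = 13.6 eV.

8

E_n = −E_R Z²/n² ⇒ Z² = −E_n n²/E_R = 218 × 2² / 13.6 ≈ 64.12
Z = 8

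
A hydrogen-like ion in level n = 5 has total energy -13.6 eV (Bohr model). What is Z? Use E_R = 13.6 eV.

5

E_n = −E_R Z²/n² ⇒ Z² = −E_n n²/E_R = 13.6 × 5² / 13.6 ≈ 25.00
Z = 5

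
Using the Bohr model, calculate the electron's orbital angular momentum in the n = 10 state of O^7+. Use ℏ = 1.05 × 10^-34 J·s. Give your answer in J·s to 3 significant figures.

L_n = nℏ = 10 × 1.05 × 10^-34 = 1.05 × 10^-33 J·s

1.05 × 10^-33 J·s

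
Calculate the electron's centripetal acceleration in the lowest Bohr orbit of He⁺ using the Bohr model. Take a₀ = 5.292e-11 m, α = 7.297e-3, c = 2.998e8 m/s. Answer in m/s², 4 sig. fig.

7.235e23 m/s²

r = n²a₀/Z = 2.646e-11 m, v = Zαc/n = 4.375e6 m/s
a = v²/r = (4.375e6)² / 2.646e-11 = 7.235e23 m/s²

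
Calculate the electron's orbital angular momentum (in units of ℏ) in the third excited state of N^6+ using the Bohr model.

4

L_n = nℏ, so L/ℏ = n = 4.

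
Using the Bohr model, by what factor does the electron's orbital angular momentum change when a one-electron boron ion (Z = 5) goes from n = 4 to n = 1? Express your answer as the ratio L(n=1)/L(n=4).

1/4

L = nℏ depends only on n, so L ∝ n.
L(n=1)/L(n=4) = (1/4)^1 = 1/4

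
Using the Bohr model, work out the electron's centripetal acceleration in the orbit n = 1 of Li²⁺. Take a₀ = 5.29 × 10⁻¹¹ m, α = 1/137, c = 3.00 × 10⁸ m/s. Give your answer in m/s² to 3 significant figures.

r = n²a₀/Z = 1.76 × 10⁻¹¹ m, v = Zαc/n = 6.57 × 10⁶ m/s
a = v²/r = (6.57 × 10⁶)² / 1.76 × 10⁻¹¹ = 2.45 × 10²⁴ m/s²

2.45 × 10²⁴ m/s²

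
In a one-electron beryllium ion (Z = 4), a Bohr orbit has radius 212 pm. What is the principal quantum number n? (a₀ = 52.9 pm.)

4

r_n = n²a₀/Z ⇒ n² = rZ/a₀ = 212 × 4 / 52.9 ≈ 16.03
n = 4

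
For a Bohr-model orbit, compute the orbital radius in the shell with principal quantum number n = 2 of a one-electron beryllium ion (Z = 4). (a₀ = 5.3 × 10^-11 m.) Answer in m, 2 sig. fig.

5.3 × 10^-11 m

r_n = n²a₀/Z = 2² × 5.3 × 10^-11 / 4
    = 4 × 5.3 × 10^-11 / 4 = 5.3 × 10^-11 m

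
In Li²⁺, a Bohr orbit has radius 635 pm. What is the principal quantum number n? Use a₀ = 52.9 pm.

6

r_n = n²a₀/Z ⇒ n² = rZ/a₀ = 635 × 3 / 52.9 ≈ 36.01
n = 6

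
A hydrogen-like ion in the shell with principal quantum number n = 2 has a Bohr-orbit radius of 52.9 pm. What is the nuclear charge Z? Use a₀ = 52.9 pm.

4

r_n = n²a₀/Z ⇒ Z = n²a₀/r = 2² × 52.9 / 52.9 ≈ 4.00
Z = 4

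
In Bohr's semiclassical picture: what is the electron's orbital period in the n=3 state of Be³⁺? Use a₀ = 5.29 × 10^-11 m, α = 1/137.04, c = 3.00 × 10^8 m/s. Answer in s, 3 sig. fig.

r = n²a₀/Z = 3²·5.29 × 10^-11/4 = 1.19 × 10^-10 m
v = Zαc/n = 4·0.00730·3.00 × 10^8/3 = 2.92 × 10^6 m/s
T = 2πr/v = 2.56 × 10^-16 s

2.56 × 10^-16 s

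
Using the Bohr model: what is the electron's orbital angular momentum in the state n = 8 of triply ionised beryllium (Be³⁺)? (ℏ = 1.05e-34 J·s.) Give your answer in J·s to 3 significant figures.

L_n = nℏ = 8 × 1.05e-34 = 8.40e-34 J·s

8.40e-34 J·s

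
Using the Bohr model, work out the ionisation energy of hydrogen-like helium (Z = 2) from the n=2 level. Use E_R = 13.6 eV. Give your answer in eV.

E_n = −E_R·Z²/n² = −13.6 × 2²/2² eV = -13.6 eV
Ionisation energy = −E_n = 13.6 eV

13.6 eV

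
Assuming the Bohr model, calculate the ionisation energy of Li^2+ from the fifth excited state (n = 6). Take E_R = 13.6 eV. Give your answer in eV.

E_n = −E_R·Z²/n² = −13.6 × 3²/6² eV = -3.40 eV
Ionisation energy = −E_n = 3.40 eV

3.40 eV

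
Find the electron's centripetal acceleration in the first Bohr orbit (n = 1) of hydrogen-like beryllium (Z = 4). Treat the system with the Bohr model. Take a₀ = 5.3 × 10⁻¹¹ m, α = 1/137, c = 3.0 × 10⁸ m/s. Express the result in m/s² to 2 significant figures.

5.8 × 10²⁴ m/s²

r = n²a₀/Z = 1.3 × 10⁻¹¹ m, v = Zαc/n = 8.8 × 10⁶ m/s
a = v²/r = (8.8 × 10⁶)² / 1.3 × 10⁻¹¹ = 5.8 × 10²⁴ m/s²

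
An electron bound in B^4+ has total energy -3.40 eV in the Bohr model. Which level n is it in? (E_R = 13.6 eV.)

E_n = −E_R Z²/n² ⇒ n² = E_R Z²/(−E_n) = 13.6 × 5² / 3.40 ≈ 100.00
n = 10

10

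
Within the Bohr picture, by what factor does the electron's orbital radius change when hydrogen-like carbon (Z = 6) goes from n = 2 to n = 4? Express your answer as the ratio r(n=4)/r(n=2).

4

r ∝ Z^-1 · n^2; with Z fixed, r ∝ n^2.
r(n=4)/r(n=2) = (4/2)^2 = 4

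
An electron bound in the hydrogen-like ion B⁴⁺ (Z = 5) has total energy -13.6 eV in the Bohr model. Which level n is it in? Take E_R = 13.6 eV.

E_n = −E_R Z²/n² ⇒ n² = E_R Z²/(−E_n) = 13.6 × 5² / 13.6 ≈ 25.00
n = 5

5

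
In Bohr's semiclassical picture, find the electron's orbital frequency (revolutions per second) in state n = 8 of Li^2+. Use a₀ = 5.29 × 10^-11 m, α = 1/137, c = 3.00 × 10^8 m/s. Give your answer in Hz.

r = n²a₀/Z = 1.13 × 10^-9 m, v = Zαc/n = 8.21 × 10^5 m/s
f = v/(2πr) = 1.16 × 10^14 Hz

1.16 × 10^14 Hz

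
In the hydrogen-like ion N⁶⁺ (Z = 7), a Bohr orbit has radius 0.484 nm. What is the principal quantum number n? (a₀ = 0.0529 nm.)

r_n = n²a₀/Z ⇒ n² = rZ/a₀ = 0.484 × 7 / 0.0529 ≈ 64.05
n = 8

8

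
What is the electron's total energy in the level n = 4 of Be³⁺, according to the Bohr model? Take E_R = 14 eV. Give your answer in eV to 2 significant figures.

-14 eV

E_n = −E_R·Z²/n² = −14 × 4²/4² = -14 eV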